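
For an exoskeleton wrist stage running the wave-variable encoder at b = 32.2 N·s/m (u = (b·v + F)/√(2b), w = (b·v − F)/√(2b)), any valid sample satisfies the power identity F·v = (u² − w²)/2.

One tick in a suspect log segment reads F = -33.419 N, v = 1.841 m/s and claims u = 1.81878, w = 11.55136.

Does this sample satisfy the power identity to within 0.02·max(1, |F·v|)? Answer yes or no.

no

F·v = (-33.419)×1.841 = -61.52438 W.
(u² − w²)/2 = (3.30796 − 133.43392)/2 = -65.06298 W.
|Δ| = 3.53860;  2% of max(1, |F·v|) = 1.23049.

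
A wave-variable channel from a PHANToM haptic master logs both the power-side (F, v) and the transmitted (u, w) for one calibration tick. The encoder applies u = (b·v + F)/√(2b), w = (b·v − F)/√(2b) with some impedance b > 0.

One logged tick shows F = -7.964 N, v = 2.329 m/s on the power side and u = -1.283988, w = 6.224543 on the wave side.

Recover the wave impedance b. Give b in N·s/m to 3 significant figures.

b = 2.25 N·s/m

u + w = 4.940555;  u + w = √(2b)·v, so √(2b) = 4.940555/2.329 = 2.121320.
b = (√(2b))²/2 = 4.500000/2 = 2.250000.
(Check via u − w = 2F/√(2b): u − w = -7.508531, 2F/√(2b) = -7.508531.)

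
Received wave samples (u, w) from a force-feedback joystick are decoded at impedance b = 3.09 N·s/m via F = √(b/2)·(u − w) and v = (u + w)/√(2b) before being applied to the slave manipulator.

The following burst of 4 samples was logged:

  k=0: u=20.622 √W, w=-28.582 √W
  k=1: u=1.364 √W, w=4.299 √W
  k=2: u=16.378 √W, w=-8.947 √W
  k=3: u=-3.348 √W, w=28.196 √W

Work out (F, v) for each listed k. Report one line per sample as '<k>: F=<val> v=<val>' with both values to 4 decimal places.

k=0: u−w=49.2040, u+w=-7.9600; √(b/2)=1.2430, √(2b)=2.4860; F=1.2430×49.204=61.1596, v=-7.9600/2.4860=-3.2020
k=1: u−w=-2.9350, u+w=5.6630; √(b/2)=1.2430, √(2b)=2.4860; F=1.2430×(-2.935)=-3.6481, v=5.6630/2.4860=2.2780
k=2: u−w=25.3250, u+w=7.4310; √(b/2)=1.2430, √(2b)=2.4860; F=1.2430×25.325=31.4785, v=7.4310/2.4860=2.9892
k=3: u−w=-31.5440, u+w=24.8480; √(b/2)=1.2430, √(2b)=2.4860; F=1.2430×(-31.544)=-39.2086, v=24.8480/2.4860=9.9953

0: F=61.1596 v=-3.2020
1: F=-3.6481 v=2.2780
2: F=31.4785 v=2.9892
3: F=-39.2086 v=9.9953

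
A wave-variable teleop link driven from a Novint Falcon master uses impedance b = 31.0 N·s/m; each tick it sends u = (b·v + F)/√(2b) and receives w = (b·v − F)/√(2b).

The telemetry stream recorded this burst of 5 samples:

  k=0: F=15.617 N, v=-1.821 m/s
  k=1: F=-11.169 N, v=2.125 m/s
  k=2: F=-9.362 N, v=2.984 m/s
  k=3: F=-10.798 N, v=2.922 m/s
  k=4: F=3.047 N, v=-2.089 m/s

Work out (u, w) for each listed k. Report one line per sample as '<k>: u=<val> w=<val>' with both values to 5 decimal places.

k=0: b·v=31.0×(-1.821)=-56.45100; √(2b)=7.87401; u=(-56.45100+15.617)/7.87401=-5.18592, w=(-56.45100−15.617)/7.87401=-9.15265
k=1: b·v=31.0×2.125=65.87500; √(2b)=7.87401; u=(65.87500+(-11.169))/7.87401=6.94767, w=(65.87500−(-11.169))/7.87401=9.78460
k=2: b·v=31.0×2.984=92.50400; √(2b)=7.87401; u=(92.50400+(-9.362))/7.87401=10.55904, w=(92.50400−(-9.362))/7.87401=12.93699
k=3: b·v=31.0×2.922=90.58200; √(2b)=7.87401; u=(90.58200+(-10.798))/7.87401=10.13258, w=(90.58200−(-10.798))/7.87401=12.87527
k=4: b·v=31.0×(-2.089)=-64.75900; √(2b)=7.87401; u=(-64.75900+3.047)/7.87401=-7.83743, w=(-64.75900−3.047)/7.87401=-8.61137

0: u=-5.18592 w=-9.15265
1: u=6.94767 w=9.78460
2: u=10.55904 w=12.93699
3: u=10.13258 w=12.87527
4: u=-7.83743 w=-8.61137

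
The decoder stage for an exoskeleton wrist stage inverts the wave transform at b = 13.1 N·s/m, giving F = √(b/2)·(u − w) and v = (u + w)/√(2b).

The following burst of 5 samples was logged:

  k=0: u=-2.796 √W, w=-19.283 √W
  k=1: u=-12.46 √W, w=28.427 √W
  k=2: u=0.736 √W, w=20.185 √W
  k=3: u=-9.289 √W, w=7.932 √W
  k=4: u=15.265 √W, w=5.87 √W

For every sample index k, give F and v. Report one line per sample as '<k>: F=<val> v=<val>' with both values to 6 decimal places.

k=0: u−w=16.487000, u+w=-22.079000; √(b/2)=2.559297, √(2b)=5.118594; F=2.559297×16.487=42.195126, v=-22.079000/5.118594=-4.313490
k=1: u−w=-40.887000, u+w=15.967000; √(b/2)=2.559297, √(2b)=5.118594; F=2.559297×(-40.887)=-104.641967, v=15.967000/5.118594=3.119412
k=2: u−w=-19.449000, u+w=20.921000; √(b/2)=2.559297, √(2b)=5.118594; F=2.559297×(-19.449)=-49.775763, v=20.921000/5.118594=4.087256
k=3: u−w=-17.221000, u+w=-1.357000; √(b/2)=2.559297, √(2b)=5.118594; F=2.559297×(-17.221)=-44.073650, v=-1.357000/5.118594=-0.265112
k=4: u−w=9.395000, u+w=21.135000; √(b/2)=2.559297, √(2b)=5.118594; F=2.559297×9.395=24.044593, v=21.135000/5.118594=4.129064

0: F=42.195126 v=-4.313490
1: F=-104.641967 v=3.119412
2: F=-49.775763 v=4.087256
3: F=-44.073650 v=-0.265112
4: F=24.044593 v=4.129064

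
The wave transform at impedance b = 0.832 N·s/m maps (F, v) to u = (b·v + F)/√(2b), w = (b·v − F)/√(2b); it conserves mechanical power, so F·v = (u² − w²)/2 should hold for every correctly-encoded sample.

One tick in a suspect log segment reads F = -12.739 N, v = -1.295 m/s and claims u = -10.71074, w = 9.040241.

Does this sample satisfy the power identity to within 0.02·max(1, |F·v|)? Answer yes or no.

F·v = (-12.739)×(-1.295) = 16.497005 W.
(u² − w²)/2 = (114.719951 − 81.725957)/2 = 16.496997 W.
|Δ| = 0.000008;  2% of max(1, |F·v|) = 0.329940.

yes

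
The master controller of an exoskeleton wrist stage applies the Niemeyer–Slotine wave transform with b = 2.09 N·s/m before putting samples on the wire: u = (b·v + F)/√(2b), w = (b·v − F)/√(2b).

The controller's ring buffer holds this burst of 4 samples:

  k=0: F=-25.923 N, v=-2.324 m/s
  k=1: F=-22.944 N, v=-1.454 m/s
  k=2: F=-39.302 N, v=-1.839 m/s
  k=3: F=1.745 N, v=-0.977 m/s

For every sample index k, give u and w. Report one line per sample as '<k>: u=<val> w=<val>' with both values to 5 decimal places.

k=0: b·v=2.09×(-2.324)=-4.85716; √(2b)=2.04450; u=(-4.85716+(-25.923))/2.04450=-15.05507, w=(-4.85716−(-25.923))/2.04450=10.30364
k=1: b·v=2.09×(-1.454)=-3.03886; √(2b)=2.04450; u=(-3.03886+(-22.944))/2.04450=-12.70863, w=(-3.03886−(-22.944))/2.04450=9.73592
k=2: b·v=2.09×(-1.839)=-3.84351; √(2b)=2.04450; u=(-3.84351+(-39.302))/2.04450=-21.10316, w=(-3.84351−(-39.302))/2.04450=17.34331
k=3: b·v=2.09×(-0.977)=-2.04193; √(2b)=2.04450; u=(-2.04193+1.745)/2.04450=-0.14523, w=(-2.04193−1.745)/2.04450=-1.85225

0: u=-15.05507 w=10.30364
1: u=-12.70863 w=9.73592
2: u=-21.10316 w=17.34331
3: u=-0.14523 w=-1.85225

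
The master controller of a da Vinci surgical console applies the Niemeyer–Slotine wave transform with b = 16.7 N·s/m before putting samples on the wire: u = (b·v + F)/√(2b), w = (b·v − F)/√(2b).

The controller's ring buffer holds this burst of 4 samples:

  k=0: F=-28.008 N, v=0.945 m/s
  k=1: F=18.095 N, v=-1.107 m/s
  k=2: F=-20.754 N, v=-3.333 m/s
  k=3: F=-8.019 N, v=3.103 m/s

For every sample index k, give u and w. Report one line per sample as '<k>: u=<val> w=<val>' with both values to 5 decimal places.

0: u=-2.11558 w=7.57699
1: u=-0.06781 w=-6.32984
2: u=-13.22227 w=-6.04005
3: u=7.57900 w=10.35409

k=0: b·v=16.7×0.945=15.78150; √(2b)=5.77927; u=(15.78150+(-28.008))/5.77927=-2.11558, w=(15.78150−(-28.008))/5.77927=7.57699
k=1: b·v=16.7×(-1.107)=-18.48690; √(2b)=5.77927; u=(-18.48690+18.095)/5.77927=-0.06781, w=(-18.48690−18.095)/5.77927=-6.32984
k=2: b·v=16.7×(-3.333)=-55.66110; √(2b)=5.77927; u=(-55.66110+(-20.754))/5.77927=-13.22227, w=(-55.66110−(-20.754))/5.77927=-6.04005
k=3: b·v=16.7×3.103=51.82010; √(2b)=5.77927; u=(51.82010+(-8.019))/5.77927=7.57900, w=(51.82010−(-8.019))/5.77927=10.35409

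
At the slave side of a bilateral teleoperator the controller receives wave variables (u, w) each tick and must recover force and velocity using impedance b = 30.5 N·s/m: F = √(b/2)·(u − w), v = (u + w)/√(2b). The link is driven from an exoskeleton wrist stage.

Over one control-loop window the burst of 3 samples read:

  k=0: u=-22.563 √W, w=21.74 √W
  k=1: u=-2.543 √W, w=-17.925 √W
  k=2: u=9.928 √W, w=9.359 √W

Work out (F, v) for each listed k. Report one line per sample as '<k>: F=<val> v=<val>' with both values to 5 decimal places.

0: F=-173.00875 v=-0.10537
1: F=60.06863 v=-2.62066
2: F=2.22202 v=2.46945

k=0: u−w=-44.30300, u+w=-0.82300; √(b/2)=3.90512, √(2b)=7.81025; F=3.90512×(-44.303)=-173.00875, v=-0.82300/7.81025=-0.10537
k=1: u−w=15.38200, u+w=-20.46800; √(b/2)=3.90512, √(2b)=7.81025; F=3.90512×15.382=60.06863, v=-20.46800/7.81025=-2.62066
k=2: u−w=0.56900, u+w=19.28700; √(b/2)=3.90512, √(2b)=7.81025; F=3.90512×0.569=2.22202, v=19.28700/7.81025=2.46945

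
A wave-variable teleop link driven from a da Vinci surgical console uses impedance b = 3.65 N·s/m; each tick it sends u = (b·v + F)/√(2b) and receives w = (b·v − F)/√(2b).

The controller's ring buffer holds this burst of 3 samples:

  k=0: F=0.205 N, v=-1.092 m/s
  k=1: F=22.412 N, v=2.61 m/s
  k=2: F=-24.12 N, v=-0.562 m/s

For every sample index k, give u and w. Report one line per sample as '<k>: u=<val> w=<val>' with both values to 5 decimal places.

0: u=-1.39934 w=-1.55108
1: u=11.82097 w=-4.76914
2: u=-9.68643 w=8.16799

k=0: b·v=3.65×(-1.092)=-3.98580; √(2b)=2.70185; u=(-3.98580+0.205)/2.70185=-1.39934, w=(-3.98580−0.205)/2.70185=-1.55108
k=1: b·v=3.65×2.61=9.52650; √(2b)=2.70185; u=(9.52650+22.412)/2.70185=11.82097, w=(9.52650−22.412)/2.70185=-4.76914
k=2: b·v=3.65×(-0.562)=-2.05130; √(2b)=2.70185; u=(-2.05130+(-24.12))/2.70185=-9.68643, w=(-2.05130−(-24.12))/2.70185=8.16799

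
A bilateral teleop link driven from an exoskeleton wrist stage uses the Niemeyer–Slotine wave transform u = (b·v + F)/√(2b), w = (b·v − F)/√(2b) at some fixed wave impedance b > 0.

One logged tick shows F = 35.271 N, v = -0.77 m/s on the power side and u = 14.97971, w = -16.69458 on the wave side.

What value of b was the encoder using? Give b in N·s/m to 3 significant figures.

b = 2.48 N·s/m

u + w = -1.7149;  u + w = √(2b)·v, so √(2b) = -1.7149/(-0.77) = 2.2271.
b = (√(2b))²/2 = 4.9600/2 = 2.4800.
(Check via u − w = 2F/√(2b): u − w = 31.6743, 2F/√(2b) = 31.6743.)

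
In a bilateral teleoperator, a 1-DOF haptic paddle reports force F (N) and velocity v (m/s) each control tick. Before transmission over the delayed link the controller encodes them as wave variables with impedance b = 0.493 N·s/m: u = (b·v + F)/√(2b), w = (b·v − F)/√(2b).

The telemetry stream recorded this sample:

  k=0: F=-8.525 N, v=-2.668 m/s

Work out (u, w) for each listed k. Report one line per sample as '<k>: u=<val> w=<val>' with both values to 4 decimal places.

0: u=-9.9099 w=7.2607

k=0: b·v=0.493×(-2.668)=-1.3153; √(2b)=0.9930; u=(-1.3153+(-8.525))/0.9930=-9.9099, w=(-1.3153−(-8.525))/0.9930=7.2607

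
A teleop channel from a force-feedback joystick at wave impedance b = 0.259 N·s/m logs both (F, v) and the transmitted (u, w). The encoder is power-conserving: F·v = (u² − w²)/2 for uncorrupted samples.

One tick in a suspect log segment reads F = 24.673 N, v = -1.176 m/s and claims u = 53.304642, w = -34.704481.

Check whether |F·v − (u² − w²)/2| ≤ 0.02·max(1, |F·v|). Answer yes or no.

F·v = 24.673×(-1.176) = -29.015448 W.
(u² − w²)/2 = (2841.384859 − 1204.401001)/2 = 818.491929 W.
|Δ| = 847.507377;  2% of max(1, |F·v|) = 0.580309.

no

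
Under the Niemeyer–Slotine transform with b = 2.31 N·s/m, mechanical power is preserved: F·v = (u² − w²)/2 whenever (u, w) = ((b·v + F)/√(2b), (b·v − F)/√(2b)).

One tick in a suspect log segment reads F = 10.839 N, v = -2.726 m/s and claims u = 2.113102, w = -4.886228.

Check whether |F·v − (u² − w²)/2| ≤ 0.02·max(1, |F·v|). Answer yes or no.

F·v = 10.839×(-2.726) = -29.547114 W.
(u² − w²)/2 = (4.465200 − 23.875224)/2 = -9.705012 W.
|Δ| = 19.842102;  2% of max(1, |F·v|) = 0.590942.

no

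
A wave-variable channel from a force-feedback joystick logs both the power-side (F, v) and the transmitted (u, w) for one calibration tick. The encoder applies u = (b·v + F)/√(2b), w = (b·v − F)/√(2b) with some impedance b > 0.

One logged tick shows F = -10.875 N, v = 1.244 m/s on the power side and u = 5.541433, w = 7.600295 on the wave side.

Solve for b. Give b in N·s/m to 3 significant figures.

u + w = 13.141728;  u + w = √(2b)·v, so √(2b) = 13.141728/1.244 = 10.564090.
b = (√(2b))²/2 = 111.599998/2 = 55.799999.
(Check via u − w = 2F/√(2b): u − w = -2.058862, 2F/√(2b) = -2.058862.)

b = 55.8 N·s/m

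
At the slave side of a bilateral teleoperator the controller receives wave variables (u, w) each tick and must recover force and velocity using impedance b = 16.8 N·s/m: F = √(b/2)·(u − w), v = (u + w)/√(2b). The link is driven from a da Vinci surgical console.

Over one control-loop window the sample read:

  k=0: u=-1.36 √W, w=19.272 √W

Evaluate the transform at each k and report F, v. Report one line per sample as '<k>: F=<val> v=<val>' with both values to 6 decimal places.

k=0: u−w=-20.632000, u+w=17.912000; √(b/2)=2.898275, √(2b)=5.796551; F=2.898275×(-20.632)=-59.797217, v=17.912000/5.796551=3.090114

0: F=-59.797217 v=3.090114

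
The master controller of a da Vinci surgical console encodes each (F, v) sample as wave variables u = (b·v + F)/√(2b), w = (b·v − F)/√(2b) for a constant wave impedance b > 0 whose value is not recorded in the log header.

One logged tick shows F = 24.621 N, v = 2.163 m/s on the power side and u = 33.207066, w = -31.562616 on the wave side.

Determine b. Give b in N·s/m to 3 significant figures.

u + w = 1.644450;  u + w = √(2b)·v, so √(2b) = 1.644450/2.163 = 0.760264.
b = (√(2b))²/2 = 0.578001/2 = 0.289000.
(Check via u − w = 2F/√(2b): u − w = 64.769682, 2F/√(2b) = 64.769647.)

b = 0.289 N·s/m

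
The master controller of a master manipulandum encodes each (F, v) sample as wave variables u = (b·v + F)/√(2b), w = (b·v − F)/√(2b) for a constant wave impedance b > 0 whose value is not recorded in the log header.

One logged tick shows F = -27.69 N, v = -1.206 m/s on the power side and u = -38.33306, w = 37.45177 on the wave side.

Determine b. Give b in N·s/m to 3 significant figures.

u + w = -0.8813;  u + w = √(2b)·v, so √(2b) = -0.8813/(-1.206) = 0.7308.
b = (√(2b))²/2 = 0.5340/2 = 0.2670.
(Check via u − w = 2F/√(2b): u − w = -75.7848, 2F/√(2b) = -75.7847.)

b = 0.267 N·s/m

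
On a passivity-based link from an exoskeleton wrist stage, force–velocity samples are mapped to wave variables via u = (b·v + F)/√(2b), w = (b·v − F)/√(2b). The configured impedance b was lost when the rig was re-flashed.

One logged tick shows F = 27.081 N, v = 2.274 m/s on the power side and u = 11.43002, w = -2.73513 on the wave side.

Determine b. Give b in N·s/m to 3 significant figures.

u + w = 8.69489;  u + w = √(2b)·v, so √(2b) = 8.69489/2.274 = 3.82361.
b = (√(2b))²/2 = 14.62000/2 = 7.31000.
(Check via u − w = 2F/√(2b): u − w = 14.16515, 2F/√(2b) = 14.16515.)

b = 7.31 N·s/m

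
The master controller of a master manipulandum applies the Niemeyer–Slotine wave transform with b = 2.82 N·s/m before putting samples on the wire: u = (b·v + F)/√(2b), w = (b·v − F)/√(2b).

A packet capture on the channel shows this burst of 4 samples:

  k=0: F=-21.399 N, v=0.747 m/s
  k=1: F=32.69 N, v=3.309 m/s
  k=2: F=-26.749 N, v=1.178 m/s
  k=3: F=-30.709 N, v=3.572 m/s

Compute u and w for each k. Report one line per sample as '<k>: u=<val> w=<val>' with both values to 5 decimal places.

0: u=-8.12359 w=9.89762
1: u=17.69419 w=-9.83575
2: u=-9.86456 w=12.66216
3: u=-8.68931 w=17.17234

k=0: b·v=2.82×0.747=2.10654; √(2b)=2.37487; u=(2.10654+(-21.399))/2.37487=-8.12359, w=(2.10654−(-21.399))/2.37487=9.89762
k=1: b·v=2.82×3.309=9.33138; √(2b)=2.37487; u=(9.33138+32.69)/2.37487=17.69419, w=(9.33138−32.69)/2.37487=-9.83575
k=2: b·v=2.82×1.178=3.32196; √(2b)=2.37487; u=(3.32196+(-26.749))/2.37487=-9.86456, w=(3.32196−(-26.749))/2.37487=12.66216
k=3: b·v=2.82×3.572=10.07304; √(2b)=2.37487; u=(10.07304+(-30.709))/2.37487=-8.68931, w=(10.07304−(-30.709))/2.37487=17.17234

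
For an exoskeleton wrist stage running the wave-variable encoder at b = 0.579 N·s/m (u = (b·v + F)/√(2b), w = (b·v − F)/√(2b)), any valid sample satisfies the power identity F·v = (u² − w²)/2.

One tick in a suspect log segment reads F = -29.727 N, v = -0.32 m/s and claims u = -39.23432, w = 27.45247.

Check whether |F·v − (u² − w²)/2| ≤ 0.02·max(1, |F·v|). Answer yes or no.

F·v = (-29.727)×(-0.32) = 9.51264 W.
(u² − w²)/2 = (1539.33187 − 753.63811)/2 = 392.84688 W.
|Δ| = 383.33424;  2% of max(1, |F·v|) = 0.19025.

no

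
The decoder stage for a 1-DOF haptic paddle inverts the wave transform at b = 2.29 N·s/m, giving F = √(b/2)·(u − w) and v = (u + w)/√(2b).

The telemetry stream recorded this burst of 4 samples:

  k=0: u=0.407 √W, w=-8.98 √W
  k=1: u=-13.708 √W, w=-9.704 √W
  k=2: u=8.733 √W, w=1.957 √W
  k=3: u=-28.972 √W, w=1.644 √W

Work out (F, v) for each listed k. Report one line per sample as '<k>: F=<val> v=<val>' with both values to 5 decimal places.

k=0: u−w=9.38700, u+w=-8.57300; √(b/2)=1.07005, √(2b)=2.14009; F=1.07005×9.387=10.04453, v=-8.57300/2.14009=-4.00590
k=1: u−w=-4.00400, u+w=-23.41200; √(b/2)=1.07005, √(2b)=2.14009; F=1.07005×(-4.004)=-4.28447, v=-23.41200/2.14009=-10.93971
k=2: u−w=6.77600, u+w=10.69000; √(b/2)=1.07005, √(2b)=2.14009; F=1.07005×6.776=7.25064, v=10.69000/2.14009=4.99511
k=3: u−w=-30.61600, u+w=-27.32800; √(b/2)=1.07005, √(2b)=2.14009; F=1.07005×(-30.616)=-32.76055, v=-27.32800/2.14009=-12.76954

0: F=10.04453 v=-4.00590
1: F=-4.28447 v=-10.93971
2: F=7.25064 v=4.99511
3: F=-32.76055 v=-12.76954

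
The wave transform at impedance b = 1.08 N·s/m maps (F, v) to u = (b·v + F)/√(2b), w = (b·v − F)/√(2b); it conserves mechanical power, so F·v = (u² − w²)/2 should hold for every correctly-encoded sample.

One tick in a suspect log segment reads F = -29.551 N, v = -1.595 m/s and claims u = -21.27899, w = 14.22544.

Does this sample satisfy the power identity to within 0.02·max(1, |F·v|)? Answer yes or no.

F·v = (-29.551)×(-1.595) = 47.133845 W.
(u² − w²)/2 = (452.795415 − 202.363143)/2 = 125.216136 W.
|Δ| = 78.082291;  2% of max(1, |F·v|) = 0.942677.

no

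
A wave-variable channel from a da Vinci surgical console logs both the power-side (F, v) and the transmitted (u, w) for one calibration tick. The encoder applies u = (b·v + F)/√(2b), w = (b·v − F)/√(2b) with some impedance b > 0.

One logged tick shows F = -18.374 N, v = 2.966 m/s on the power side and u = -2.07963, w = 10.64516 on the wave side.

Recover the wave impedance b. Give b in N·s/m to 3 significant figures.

u + w = 8.56553;  u + w = √(2b)·v, so √(2b) = 8.56553/2.966 = 2.88791.
b = (√(2b))²/2 = 8.34000/2 = 4.17000.
(Check via u − w = 2F/√(2b): u − w = -12.72479, 2F/√(2b) = -12.72479.)

b = 4.17 N·s/m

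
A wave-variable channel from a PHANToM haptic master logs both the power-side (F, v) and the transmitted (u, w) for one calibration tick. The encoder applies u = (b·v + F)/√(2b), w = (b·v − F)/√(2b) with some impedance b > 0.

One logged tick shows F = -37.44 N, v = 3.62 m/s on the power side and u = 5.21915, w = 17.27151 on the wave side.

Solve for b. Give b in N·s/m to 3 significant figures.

b = 19.3 N·s/m

u + w = 22.4907;  u + w = √(2b)·v, so √(2b) = 22.4907/3.62 = 6.2129.
b = (√(2b))²/2 = 38.6000/2 = 19.3000.
(Check via u − w = 2F/√(2b): u − w = -12.0524, 2F/√(2b) = -12.0524.)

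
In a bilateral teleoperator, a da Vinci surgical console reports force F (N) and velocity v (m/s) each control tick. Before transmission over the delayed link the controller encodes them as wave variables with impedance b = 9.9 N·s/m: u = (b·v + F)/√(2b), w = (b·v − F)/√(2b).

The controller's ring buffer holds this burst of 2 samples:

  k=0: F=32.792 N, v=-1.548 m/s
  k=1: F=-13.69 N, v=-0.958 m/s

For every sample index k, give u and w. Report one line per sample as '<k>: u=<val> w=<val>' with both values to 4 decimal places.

k=0: b·v=9.9×(-1.548)=-15.3252; √(2b)=4.4497; u=(-15.3252+32.792)/4.4497=3.9254, w=(-15.3252−32.792)/4.4497=-10.8135
k=1: b·v=9.9×(-0.958)=-9.4842; √(2b)=4.4497; u=(-9.4842+(-13.69))/4.4497=-5.2080, w=(-9.4842−(-13.69))/4.4497=0.9452

0: u=3.9254 w=-10.8135
1: u=-5.2080 w=0.9452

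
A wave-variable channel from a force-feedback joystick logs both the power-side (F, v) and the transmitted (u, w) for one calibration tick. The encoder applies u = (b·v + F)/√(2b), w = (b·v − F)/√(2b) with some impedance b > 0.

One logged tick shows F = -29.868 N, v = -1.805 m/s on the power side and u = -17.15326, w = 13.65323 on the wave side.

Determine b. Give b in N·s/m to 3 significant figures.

u + w = -3.50003;  u + w = √(2b)·v, so √(2b) = -3.50003/(-1.805) = 1.93907.
b = (√(2b))²/2 = 3.76001/2 = 1.88001.
(Check via u − w = 2F/√(2b): u − w = -30.80649, 2F/√(2b) = -30.80644.)

b = 1.88 N·s/m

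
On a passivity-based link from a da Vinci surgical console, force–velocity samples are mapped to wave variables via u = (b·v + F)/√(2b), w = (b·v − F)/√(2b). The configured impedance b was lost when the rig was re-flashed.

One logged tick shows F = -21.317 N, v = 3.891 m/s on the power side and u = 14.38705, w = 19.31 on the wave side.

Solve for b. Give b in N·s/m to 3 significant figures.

b = 37.5 N·s/m

u + w = 33.6970;  u + w = √(2b)·v, so √(2b) = 33.6970/3.891 = 8.6603.
b = (√(2b))²/2 = 75.0000/2 = 37.5000.
(Check via u − w = 2F/√(2b): u − w = -4.9229, 2F/√(2b) = -4.9230.)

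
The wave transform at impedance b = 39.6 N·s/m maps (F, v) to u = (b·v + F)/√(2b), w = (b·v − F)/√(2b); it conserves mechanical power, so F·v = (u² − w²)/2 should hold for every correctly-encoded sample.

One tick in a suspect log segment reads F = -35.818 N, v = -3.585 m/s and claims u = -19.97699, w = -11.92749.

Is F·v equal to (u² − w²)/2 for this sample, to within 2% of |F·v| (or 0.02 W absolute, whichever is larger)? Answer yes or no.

F·v = (-35.818)×(-3.585) = 128.4075 W.
(u² − w²)/2 = (399.0801 − 142.2650)/2 = 128.4076 W.
|Δ| = 0.0000;  2% of max(1, |F·v|) = 2.5682.

yes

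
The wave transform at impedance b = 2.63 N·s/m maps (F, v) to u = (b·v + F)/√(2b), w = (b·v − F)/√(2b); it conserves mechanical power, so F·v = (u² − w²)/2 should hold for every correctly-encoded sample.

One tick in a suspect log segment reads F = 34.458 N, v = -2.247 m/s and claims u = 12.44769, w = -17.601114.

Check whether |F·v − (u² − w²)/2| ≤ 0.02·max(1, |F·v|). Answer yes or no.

yes

F·v = 34.458×(-2.247) = -77.427126 W.
(u² − w²)/2 = (154.944986 − 309.799214)/2 = -77.427114 W.
|Δ| = 0.000012;  2% of max(1, |F·v|) = 1.548543.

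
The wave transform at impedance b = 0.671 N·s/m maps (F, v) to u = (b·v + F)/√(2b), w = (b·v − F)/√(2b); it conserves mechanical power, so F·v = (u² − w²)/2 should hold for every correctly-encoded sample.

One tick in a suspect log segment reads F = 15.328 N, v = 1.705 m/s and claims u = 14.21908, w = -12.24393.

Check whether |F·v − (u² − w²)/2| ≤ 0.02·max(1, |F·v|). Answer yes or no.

yes

F·v = 15.328×1.705 = 26.13424 W.
(u² − w²)/2 = (202.18224 − 149.91382)/2 = 26.13421 W.
|Δ| = 0.00003;  2% of max(1, |F·v|) = 0.52268.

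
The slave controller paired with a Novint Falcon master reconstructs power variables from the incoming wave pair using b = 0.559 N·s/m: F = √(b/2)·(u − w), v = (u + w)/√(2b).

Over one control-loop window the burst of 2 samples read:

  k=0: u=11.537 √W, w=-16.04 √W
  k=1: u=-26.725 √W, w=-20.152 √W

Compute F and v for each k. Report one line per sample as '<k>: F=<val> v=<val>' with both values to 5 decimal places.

0: F=14.57934 v=-4.25874
1: F=-3.47500 v=-44.33420

k=0: u−w=27.57700, u+w=-4.50300; √(b/2)=0.52868, √(2b)=1.05736; F=0.52868×27.577=14.57934, v=-4.50300/1.05736=-4.25874
k=1: u−w=-6.57300, u+w=-46.87700; √(b/2)=0.52868, √(2b)=1.05736; F=0.52868×(-6.573)=-3.47500, v=-46.87700/1.05736=-44.33420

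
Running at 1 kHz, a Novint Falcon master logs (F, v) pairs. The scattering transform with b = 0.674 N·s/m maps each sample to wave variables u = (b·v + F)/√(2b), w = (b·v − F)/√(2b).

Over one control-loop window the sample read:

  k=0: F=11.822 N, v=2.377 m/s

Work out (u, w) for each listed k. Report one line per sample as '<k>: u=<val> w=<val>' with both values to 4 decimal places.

0: u=11.5622 w=-8.8024

k=0: b·v=0.674×2.377=1.6021; √(2b)=1.1610; u=(1.6021+11.822)/1.1610=11.5622, w=(1.6021−11.822)/1.1610=-8.8024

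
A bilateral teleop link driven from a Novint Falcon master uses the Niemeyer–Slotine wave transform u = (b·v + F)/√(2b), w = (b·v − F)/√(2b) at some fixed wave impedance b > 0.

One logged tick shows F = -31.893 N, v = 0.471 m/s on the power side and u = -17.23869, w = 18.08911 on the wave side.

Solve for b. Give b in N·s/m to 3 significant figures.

u + w = 0.85042;  u + w = √(2b)·v, so √(2b) = 0.85042/0.471 = 1.80556.
b = (√(2b))²/2 = 3.26006/2 = 1.63003.
(Check via u − w = 2F/√(2b): u − w = -35.32780, 2F/√(2b) = -35.32749.)

b = 1.63 N·s/m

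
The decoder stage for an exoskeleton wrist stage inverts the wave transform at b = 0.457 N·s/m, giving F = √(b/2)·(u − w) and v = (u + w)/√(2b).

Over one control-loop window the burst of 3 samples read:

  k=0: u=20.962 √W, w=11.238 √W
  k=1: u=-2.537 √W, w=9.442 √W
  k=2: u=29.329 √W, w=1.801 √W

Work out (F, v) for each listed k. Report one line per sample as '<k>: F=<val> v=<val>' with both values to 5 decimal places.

k=0: u−w=9.72400, u+w=32.20000; √(b/2)=0.47802, √(2b)=0.95603; F=0.47802×9.724=4.64823, v=32.20000/0.95603=33.68083
k=1: u−w=-11.97900, u+w=6.90500; √(b/2)=0.47802, √(2b)=0.95603; F=0.47802×(-11.979)=-5.72616, v=6.90500/0.95603=7.22255
k=2: u−w=27.52800, u+w=31.13000; √(b/2)=0.47802, √(2b)=0.95603; F=0.47802×27.528=13.15884, v=31.13000/0.95603=32.56162

0: F=4.64823 v=33.68083
1: F=-5.72616 v=7.22255
2: F=13.15884 v=32.56162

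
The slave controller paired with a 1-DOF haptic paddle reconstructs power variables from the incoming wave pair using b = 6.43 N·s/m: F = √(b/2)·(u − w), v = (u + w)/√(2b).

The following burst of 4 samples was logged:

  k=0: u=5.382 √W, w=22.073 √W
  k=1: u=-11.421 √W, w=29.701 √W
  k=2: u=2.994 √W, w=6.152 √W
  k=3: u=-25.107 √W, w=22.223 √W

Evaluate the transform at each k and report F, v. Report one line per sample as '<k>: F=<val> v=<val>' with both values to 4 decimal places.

0: F=-29.9277 v=7.6560
1: F=-73.7335 v=5.0975
2: F=-5.6624 v=2.5504
3: F=-84.8647 v=-0.8042

k=0: u−w=-16.6910, u+w=27.4550; √(b/2)=1.7930, √(2b)=3.5861; F=1.7930×(-16.691)=-29.9277, v=27.4550/3.5861=7.6560
k=1: u−w=-41.1220, u+w=18.2800; √(b/2)=1.7930, √(2b)=3.5861; F=1.7930×(-41.122)=-73.7335, v=18.2800/3.5861=5.0975
k=2: u−w=-3.1580, u+w=9.1460; √(b/2)=1.7930, √(2b)=3.5861; F=1.7930×(-3.158)=-5.6624, v=9.1460/3.5861=2.5504
k=3: u−w=-47.3300, u+w=-2.8840; √(b/2)=1.7930, √(2b)=3.5861; F=1.7930×(-47.33)=-84.8647, v=-2.8840/3.5861=-0.8042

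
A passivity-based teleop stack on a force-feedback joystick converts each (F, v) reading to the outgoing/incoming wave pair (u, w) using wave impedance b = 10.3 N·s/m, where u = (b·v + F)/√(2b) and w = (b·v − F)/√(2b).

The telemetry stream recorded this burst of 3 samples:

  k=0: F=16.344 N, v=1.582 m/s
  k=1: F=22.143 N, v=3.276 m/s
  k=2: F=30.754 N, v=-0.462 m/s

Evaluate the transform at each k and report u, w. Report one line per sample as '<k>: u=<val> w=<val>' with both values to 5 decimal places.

k=0: b·v=10.3×1.582=16.29460; √(2b)=4.53872; u=(16.29460+16.344)/4.53872=7.19114, w=(16.29460−16.344)/4.53872=-0.01088
k=1: b·v=10.3×3.276=33.74280; √(2b)=4.53872; u=(33.74280+22.143)/4.53872=12.31311, w=(33.74280−22.143)/4.53872=2.55574
k=2: b·v=10.3×(-0.462)=-4.75860; √(2b)=4.53872; u=(-4.75860+30.754)/4.53872=5.72747, w=(-4.75860−30.754)/4.53872=-7.82436

0: u=7.19114 w=-0.01088
1: u=12.31311 w=2.55574
2: u=5.72747 w=-7.82436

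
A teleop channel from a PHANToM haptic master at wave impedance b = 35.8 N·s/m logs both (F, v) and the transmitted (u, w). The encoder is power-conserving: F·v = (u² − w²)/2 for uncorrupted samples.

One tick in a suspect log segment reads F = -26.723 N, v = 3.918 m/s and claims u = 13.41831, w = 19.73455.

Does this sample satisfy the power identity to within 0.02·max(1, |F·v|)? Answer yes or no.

F·v = (-26.723)×3.918 = -104.7007 W.
(u² − w²)/2 = (180.0510 − 389.4525)/2 = -104.7007 W.
|Δ| = 0.0000;  2% of max(1, |F·v|) = 2.0940.

yes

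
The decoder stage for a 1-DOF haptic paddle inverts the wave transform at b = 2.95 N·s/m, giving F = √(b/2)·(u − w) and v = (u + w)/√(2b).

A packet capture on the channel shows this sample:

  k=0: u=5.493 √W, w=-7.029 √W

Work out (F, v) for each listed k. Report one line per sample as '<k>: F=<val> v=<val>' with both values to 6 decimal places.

k=0: u−w=12.522000, u+w=-1.536000; √(b/2)=1.214496, √(2b)=2.428992; F=1.214496×12.522=15.207916, v=-1.536000/2.428992=-0.632361

0: F=15.207916 v=-0.632361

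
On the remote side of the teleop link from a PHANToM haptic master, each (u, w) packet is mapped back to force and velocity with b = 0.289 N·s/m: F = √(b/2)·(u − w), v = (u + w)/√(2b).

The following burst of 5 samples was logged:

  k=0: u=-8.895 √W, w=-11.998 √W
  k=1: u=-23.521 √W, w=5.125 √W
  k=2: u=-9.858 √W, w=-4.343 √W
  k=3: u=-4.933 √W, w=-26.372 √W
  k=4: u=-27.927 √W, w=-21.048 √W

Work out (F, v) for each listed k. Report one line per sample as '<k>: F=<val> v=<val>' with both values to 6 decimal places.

k=0: u−w=3.103000, u+w=-20.893000; √(b/2)=0.380132, √(2b)=0.760263; F=0.380132×3.103=1.179548, v=-20.893000/0.760263=-27.481275
k=1: u−w=-28.646000, u+w=-18.396000; √(b/2)=0.380132, √(2b)=0.760263; F=0.380132×(-28.646)=-10.889249, v=-18.396000/0.760263=-24.196886
k=2: u−w=-5.515000, u+w=-14.201000; √(b/2)=0.380132, √(2b)=0.760263; F=0.380132×(-5.515)=-2.096426, v=-14.201000/0.760263=-18.679060
k=3: u−w=21.439000, u+w=-31.305000; √(b/2)=0.380132, √(2b)=0.760263; F=0.380132×21.439=8.149640, v=-31.305000/0.760263=-41.176534
k=4: u−w=-6.879000, u+w=-48.975000; √(b/2)=0.380132, √(2b)=0.760263; F=0.380132×(-6.879)=-2.614925, v=-48.975000/0.760263=-64.418488

0: F=1.179548 v=-27.481275
1: F=-10.889249 v=-24.196886
2: F=-2.096426 v=-18.679060
3: F=8.149640 v=-41.176534
4: F=-2.614925 v=-64.418488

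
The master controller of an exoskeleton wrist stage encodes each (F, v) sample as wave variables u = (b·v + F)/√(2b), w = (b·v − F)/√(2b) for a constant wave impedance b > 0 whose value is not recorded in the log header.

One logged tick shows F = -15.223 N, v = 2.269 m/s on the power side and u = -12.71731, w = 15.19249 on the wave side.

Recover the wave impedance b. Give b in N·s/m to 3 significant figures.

u + w = 2.4752;  u + w = √(2b)·v, so √(2b) = 2.4752/2.269 = 1.0909.
b = (√(2b))²/2 = 1.1900/2 = 0.5950.
(Check via u − w = 2F/√(2b): u − w = -27.9098, 2F/√(2b) = -27.9099.)

b = 0.595 N·s/m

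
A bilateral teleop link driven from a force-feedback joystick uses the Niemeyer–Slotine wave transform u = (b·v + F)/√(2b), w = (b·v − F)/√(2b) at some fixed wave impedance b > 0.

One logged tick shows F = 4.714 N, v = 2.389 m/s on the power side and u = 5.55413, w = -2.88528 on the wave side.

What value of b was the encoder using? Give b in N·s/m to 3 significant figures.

b = 0.624 N·s/m

u + w = 2.6688;  u + w = √(2b)·v, so √(2b) = 2.6688/2.389 = 1.1171.
b = (√(2b))²/2 = 1.2480/2 = 0.6240.
(Check via u − w = 2F/√(2b): u − w = 8.4394, 2F/√(2b) = 8.4394.)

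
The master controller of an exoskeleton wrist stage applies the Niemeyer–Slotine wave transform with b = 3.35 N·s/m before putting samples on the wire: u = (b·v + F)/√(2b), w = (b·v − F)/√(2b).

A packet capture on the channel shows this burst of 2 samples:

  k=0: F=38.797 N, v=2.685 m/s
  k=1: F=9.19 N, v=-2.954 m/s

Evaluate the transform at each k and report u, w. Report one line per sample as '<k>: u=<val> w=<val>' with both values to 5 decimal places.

0: u=18.46356 w=-11.51361
1: u=-0.27271 w=-7.37353

k=0: b·v=3.35×2.685=8.99475; √(2b)=2.58844; u=(8.99475+38.797)/2.58844=18.46356, w=(8.99475−38.797)/2.58844=-11.51361
k=1: b·v=3.35×(-2.954)=-9.89590; √(2b)=2.58844; u=(-9.89590+9.19)/2.58844=-0.27271, w=(-9.89590−9.19)/2.58844=-7.37353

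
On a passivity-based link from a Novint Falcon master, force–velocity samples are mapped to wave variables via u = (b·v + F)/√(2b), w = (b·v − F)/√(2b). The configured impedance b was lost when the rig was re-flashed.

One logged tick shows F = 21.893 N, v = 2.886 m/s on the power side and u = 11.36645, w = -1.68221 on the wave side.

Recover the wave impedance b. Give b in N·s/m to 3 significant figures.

u + w = 9.68424;  u + w = √(2b)·v, so √(2b) = 9.68424/2.886 = 3.35559.
b = (√(2b))²/2 = 11.26000/2 = 5.63000.
(Check via u − w = 2F/√(2b): u − w = 13.04866, 2F/√(2b) = 13.04866.)

b = 5.63 N·s/m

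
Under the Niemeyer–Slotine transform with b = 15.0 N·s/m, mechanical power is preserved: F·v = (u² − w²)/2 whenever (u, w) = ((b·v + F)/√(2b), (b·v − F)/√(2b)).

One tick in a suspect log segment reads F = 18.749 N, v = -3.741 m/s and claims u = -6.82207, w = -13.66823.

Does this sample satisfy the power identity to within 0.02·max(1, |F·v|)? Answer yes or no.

F·v = 18.749×(-3.741) = -70.14001 W.
(u² − w²)/2 = (46.54064 − 186.82051)/2 = -70.13994 W.
|Δ| = 0.00007;  2% of max(1, |F·v|) = 1.40280.

yes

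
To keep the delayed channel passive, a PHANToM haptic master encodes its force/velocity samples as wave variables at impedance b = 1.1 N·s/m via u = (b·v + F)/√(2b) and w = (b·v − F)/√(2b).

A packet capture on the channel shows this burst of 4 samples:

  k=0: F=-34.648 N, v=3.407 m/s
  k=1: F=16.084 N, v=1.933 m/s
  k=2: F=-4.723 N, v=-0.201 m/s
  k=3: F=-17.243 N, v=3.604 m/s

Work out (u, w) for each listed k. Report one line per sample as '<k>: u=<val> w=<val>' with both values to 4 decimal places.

0: u=-20.8330 w=25.8864
1: u=12.2774 w=-9.4103
2: u=-3.3333 w=3.0352
3: u=-8.9524 w=14.2980

k=0: b·v=1.1×3.407=3.7477; √(2b)=1.4832; u=(3.7477+(-34.648))/1.4832=-20.8330, w=(3.7477−(-34.648))/1.4832=25.8864
k=1: b·v=1.1×1.933=2.1263; √(2b)=1.4832; u=(2.1263+16.084)/1.4832=12.2774, w=(2.1263−16.084)/1.4832=-9.4103
k=2: b·v=1.1×(-0.201)=-0.2211; √(2b)=1.4832; u=(-0.2211+(-4.723))/1.4832=-3.3333, w=(-0.2211−(-4.723))/1.4832=3.0352
k=3: b·v=1.1×3.604=3.9644; √(2b)=1.4832; u=(3.9644+(-17.243))/1.4832=-8.9524, w=(3.9644−(-17.243))/1.4832=14.2980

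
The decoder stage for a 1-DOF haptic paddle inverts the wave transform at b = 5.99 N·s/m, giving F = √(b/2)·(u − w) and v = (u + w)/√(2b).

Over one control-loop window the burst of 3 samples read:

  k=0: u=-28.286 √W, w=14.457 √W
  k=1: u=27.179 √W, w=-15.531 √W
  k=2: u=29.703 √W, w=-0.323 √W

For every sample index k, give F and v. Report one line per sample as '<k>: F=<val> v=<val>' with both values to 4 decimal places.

0: F=-73.9713 v=-3.9954
1: F=73.9142 v=3.3653
2: F=51.9632 v=8.4884

k=0: u−w=-42.7430, u+w=-13.8290; √(b/2)=1.7306, √(2b)=3.4612; F=1.7306×(-42.743)=-73.9713, v=-13.8290/3.4612=-3.9954
k=1: u−w=42.7100, u+w=11.6480; √(b/2)=1.7306, √(2b)=3.4612; F=1.7306×42.71=73.9142, v=11.6480/3.4612=3.3653
k=2: u−w=30.0260, u+w=29.3800; √(b/2)=1.7306, √(2b)=3.4612; F=1.7306×30.026=51.9632, v=29.3800/3.4612=8.4884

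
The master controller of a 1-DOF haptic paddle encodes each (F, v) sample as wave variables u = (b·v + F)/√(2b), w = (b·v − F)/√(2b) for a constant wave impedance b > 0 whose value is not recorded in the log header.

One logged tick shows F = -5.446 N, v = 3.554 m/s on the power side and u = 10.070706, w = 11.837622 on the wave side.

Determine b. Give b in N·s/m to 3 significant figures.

b = 19 N·s/m

u + w = 21.908328;  u + w = √(2b)·v, so √(2b) = 21.908328/3.554 = 6.164414.
b = (√(2b))²/2 = 38.000002/2 = 19.000001.
(Check via u − w = 2F/√(2b): u − w = -1.766916, 2F/√(2b) = -1.766916.)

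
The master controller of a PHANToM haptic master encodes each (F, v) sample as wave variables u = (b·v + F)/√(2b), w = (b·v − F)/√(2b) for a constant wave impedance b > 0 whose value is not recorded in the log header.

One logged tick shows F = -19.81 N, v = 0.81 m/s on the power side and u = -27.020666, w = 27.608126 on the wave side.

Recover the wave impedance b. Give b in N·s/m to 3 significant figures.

u + w = 0.587460;  u + w = √(2b)·v, so √(2b) = 0.587460/0.81 = 0.725259.
b = (√(2b))²/2 = 0.526001/2 = 0.263000.
(Check via u − w = 2F/√(2b): u − w = -54.628792, 2F/√(2b) = -54.628741.)

b = 0.263 N·s/m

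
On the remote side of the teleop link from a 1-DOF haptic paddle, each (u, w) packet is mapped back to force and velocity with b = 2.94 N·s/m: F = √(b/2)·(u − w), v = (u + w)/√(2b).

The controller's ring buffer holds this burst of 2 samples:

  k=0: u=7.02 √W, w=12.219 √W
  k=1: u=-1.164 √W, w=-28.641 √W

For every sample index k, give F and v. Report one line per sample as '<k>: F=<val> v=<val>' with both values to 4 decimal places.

0: F=-6.3035 v=7.9340
1: F=33.3141 v=-12.2914

k=0: u−w=-5.1990, u+w=19.2390; √(b/2)=1.2124, √(2b)=2.4249; F=1.2124×(-5.199)=-6.3035, v=19.2390/2.4249=7.9340
k=1: u−w=27.4770, u+w=-29.8050; √(b/2)=1.2124, √(2b)=2.4249; F=1.2124×27.477=33.3141, v=-29.8050/2.4249=-12.2914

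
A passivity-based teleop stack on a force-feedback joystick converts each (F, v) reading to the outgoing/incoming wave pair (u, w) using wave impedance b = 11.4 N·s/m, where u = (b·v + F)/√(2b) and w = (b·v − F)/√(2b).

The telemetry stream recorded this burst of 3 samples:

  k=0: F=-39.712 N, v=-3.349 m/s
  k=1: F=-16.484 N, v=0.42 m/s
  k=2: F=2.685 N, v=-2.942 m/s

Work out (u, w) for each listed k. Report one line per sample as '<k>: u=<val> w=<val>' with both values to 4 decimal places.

0: u=-16.3124 w=0.3211
1: u=-2.4495 w=4.4549
2: u=-6.4616 w=-7.5862

k=0: b·v=11.4×(-3.349)=-38.1786; √(2b)=4.7749; u=(-38.1786+(-39.712))/4.7749=-16.3124, w=(-38.1786−(-39.712))/4.7749=0.3211
k=1: b·v=11.4×0.42=4.7880; √(2b)=4.7749; u=(4.7880+(-16.484))/4.7749=-2.4495, w=(4.7880−(-16.484))/4.7749=4.4549
k=2: b·v=11.4×(-2.942)=-33.5388; √(2b)=4.7749; u=(-33.5388+2.685)/4.7749=-6.4616, w=(-33.5388−2.685)/4.7749=-7.5862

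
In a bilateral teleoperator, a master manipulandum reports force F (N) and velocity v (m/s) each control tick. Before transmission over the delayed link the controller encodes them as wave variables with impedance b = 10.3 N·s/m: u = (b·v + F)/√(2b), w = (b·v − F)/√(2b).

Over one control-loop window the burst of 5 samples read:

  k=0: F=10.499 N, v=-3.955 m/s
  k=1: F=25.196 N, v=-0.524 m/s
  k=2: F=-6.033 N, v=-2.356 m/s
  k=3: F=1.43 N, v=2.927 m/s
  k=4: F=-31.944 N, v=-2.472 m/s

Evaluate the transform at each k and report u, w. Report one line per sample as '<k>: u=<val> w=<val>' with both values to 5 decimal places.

0: u=-6.66212 w=-11.28853
1: u=4.36220 w=-6.74049
2: u=-6.67584 w=-4.01739
3: u=6.95749 w=6.32735
4: u=-12.64796 w=1.42824

k=0: b·v=10.3×(-3.955)=-40.73650; √(2b)=4.53872; u=(-40.73650+10.499)/4.53872=-6.66212, w=(-40.73650−10.499)/4.53872=-11.28853
k=1: b·v=10.3×(-0.524)=-5.39720; √(2b)=4.53872; u=(-5.39720+25.196)/4.53872=4.36220, w=(-5.39720−25.196)/4.53872=-6.74049
k=2: b·v=10.3×(-2.356)=-24.26680; √(2b)=4.53872; u=(-24.26680+(-6.033))/4.53872=-6.67584, w=(-24.26680−(-6.033))/4.53872=-4.01739
k=3: b·v=10.3×2.927=30.14810; √(2b)=4.53872; u=(30.14810+1.43)/4.53872=6.95749, w=(30.14810−1.43)/4.53872=6.32735
k=4: b·v=10.3×(-2.472)=-25.46160; √(2b)=4.53872; u=(-25.46160+(-31.944))/4.53872=-12.64796, w=(-25.46160−(-31.944))/4.53872=1.42824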